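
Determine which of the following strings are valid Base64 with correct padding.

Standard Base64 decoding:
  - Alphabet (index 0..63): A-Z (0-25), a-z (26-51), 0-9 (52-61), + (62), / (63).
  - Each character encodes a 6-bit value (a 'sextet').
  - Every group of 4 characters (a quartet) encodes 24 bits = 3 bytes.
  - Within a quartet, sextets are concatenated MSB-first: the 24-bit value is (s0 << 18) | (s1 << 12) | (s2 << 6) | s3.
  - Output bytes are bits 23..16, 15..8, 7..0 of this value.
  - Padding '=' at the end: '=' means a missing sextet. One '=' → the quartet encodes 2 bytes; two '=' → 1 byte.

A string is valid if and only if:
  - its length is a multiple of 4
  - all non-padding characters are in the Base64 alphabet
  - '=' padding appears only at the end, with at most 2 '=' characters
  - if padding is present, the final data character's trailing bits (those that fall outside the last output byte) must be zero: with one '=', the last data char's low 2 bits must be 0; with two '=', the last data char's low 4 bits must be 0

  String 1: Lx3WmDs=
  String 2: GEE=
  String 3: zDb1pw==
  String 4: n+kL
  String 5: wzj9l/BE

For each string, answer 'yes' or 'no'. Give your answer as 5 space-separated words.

Answer: yes yes yes yes yes

Derivation:
String 1: 'Lx3WmDs=' → valid
String 2: 'GEE=' → valid
String 3: 'zDb1pw==' → valid
String 4: 'n+kL' → valid
String 5: 'wzj9l/BE' → valid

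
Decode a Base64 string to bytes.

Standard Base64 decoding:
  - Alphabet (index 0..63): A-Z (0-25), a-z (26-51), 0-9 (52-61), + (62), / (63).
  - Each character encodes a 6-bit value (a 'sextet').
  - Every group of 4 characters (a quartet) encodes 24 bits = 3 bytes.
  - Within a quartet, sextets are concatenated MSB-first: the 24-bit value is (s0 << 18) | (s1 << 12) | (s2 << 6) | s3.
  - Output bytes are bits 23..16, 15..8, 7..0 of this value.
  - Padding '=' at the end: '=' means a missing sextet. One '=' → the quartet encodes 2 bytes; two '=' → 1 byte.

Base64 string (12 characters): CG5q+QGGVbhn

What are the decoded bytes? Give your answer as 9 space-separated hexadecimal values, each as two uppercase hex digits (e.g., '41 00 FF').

After char 0 ('C'=2): chars_in_quartet=1 acc=0x2 bytes_emitted=0
After char 1 ('G'=6): chars_in_quartet=2 acc=0x86 bytes_emitted=0
After char 2 ('5'=57): chars_in_quartet=3 acc=0x21B9 bytes_emitted=0
After char 3 ('q'=42): chars_in_quartet=4 acc=0x86E6A -> emit 08 6E 6A, reset; bytes_emitted=3
After char 4 ('+'=62): chars_in_quartet=1 acc=0x3E bytes_emitted=3
After char 5 ('Q'=16): chars_in_quartet=2 acc=0xF90 bytes_emitted=3
After char 6 ('G'=6): chars_in_quartet=3 acc=0x3E406 bytes_emitted=3
After char 7 ('G'=6): chars_in_quartet=4 acc=0xF90186 -> emit F9 01 86, reset; bytes_emitted=6
After char 8 ('V'=21): chars_in_quartet=1 acc=0x15 bytes_emitted=6
After char 9 ('b'=27): chars_in_quartet=2 acc=0x55B bytes_emitted=6
After char 10 ('h'=33): chars_in_quartet=3 acc=0x156E1 bytes_emitted=6
After char 11 ('n'=39): chars_in_quartet=4 acc=0x55B867 -> emit 55 B8 67, reset; bytes_emitted=9

Answer: 08 6E 6A F9 01 86 55 B8 67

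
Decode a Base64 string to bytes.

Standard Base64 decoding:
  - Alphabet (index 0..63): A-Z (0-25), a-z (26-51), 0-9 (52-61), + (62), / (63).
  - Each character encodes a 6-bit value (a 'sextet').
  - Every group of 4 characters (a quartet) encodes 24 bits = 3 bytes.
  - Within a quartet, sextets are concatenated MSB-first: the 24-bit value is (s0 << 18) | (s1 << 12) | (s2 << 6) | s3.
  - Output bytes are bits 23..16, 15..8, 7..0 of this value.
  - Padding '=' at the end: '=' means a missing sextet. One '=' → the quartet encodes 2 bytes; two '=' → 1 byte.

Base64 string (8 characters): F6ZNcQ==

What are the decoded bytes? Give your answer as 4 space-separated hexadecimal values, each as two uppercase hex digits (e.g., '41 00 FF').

After char 0 ('F'=5): chars_in_quartet=1 acc=0x5 bytes_emitted=0
After char 1 ('6'=58): chars_in_quartet=2 acc=0x17A bytes_emitted=0
After char 2 ('Z'=25): chars_in_quartet=3 acc=0x5E99 bytes_emitted=0
After char 3 ('N'=13): chars_in_quartet=4 acc=0x17A64D -> emit 17 A6 4D, reset; bytes_emitted=3
After char 4 ('c'=28): chars_in_quartet=1 acc=0x1C bytes_emitted=3
After char 5 ('Q'=16): chars_in_quartet=2 acc=0x710 bytes_emitted=3
Padding '==': partial quartet acc=0x710 -> emit 71; bytes_emitted=4

Answer: 17 A6 4D 71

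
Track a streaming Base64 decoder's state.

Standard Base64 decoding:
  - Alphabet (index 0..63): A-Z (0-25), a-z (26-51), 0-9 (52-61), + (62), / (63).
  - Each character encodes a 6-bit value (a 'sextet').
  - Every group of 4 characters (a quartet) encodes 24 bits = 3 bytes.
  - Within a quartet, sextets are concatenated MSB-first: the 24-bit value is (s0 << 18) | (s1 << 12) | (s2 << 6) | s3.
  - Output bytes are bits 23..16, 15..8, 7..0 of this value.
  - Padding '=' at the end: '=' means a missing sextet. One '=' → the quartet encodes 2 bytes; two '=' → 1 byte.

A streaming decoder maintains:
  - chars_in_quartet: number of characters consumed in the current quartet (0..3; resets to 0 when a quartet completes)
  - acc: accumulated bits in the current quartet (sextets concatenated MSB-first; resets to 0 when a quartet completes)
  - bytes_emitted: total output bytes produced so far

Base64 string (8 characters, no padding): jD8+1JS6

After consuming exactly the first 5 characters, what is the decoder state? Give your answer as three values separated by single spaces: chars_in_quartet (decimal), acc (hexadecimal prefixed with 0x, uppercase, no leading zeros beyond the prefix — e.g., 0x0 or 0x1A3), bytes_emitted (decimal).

After char 0 ('j'=35): chars_in_quartet=1 acc=0x23 bytes_emitted=0
After char 1 ('D'=3): chars_in_quartet=2 acc=0x8C3 bytes_emitted=0
After char 2 ('8'=60): chars_in_quartet=3 acc=0x230FC bytes_emitted=0
After char 3 ('+'=62): chars_in_quartet=4 acc=0x8C3F3E -> emit 8C 3F 3E, reset; bytes_emitted=3
After char 4 ('1'=53): chars_in_quartet=1 acc=0x35 bytes_emitted=3

Answer: 1 0x35 3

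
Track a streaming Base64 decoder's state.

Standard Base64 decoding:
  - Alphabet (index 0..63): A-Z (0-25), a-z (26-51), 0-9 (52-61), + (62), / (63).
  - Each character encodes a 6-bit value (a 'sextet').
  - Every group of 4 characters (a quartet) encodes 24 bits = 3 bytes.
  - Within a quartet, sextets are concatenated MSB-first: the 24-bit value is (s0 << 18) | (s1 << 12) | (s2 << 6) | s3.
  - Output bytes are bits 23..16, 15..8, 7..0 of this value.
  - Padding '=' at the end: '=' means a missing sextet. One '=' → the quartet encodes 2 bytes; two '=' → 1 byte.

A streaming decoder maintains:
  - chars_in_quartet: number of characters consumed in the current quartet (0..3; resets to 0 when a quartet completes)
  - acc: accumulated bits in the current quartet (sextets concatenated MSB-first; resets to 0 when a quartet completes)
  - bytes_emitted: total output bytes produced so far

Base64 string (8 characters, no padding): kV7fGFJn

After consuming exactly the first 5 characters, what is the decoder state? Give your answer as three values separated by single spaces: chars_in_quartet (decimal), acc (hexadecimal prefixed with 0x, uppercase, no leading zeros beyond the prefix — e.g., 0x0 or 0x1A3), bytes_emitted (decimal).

Answer: 1 0x6 3

Derivation:
After char 0 ('k'=36): chars_in_quartet=1 acc=0x24 bytes_emitted=0
After char 1 ('V'=21): chars_in_quartet=2 acc=0x915 bytes_emitted=0
After char 2 ('7'=59): chars_in_quartet=3 acc=0x2457B bytes_emitted=0
After char 3 ('f'=31): chars_in_quartet=4 acc=0x915EDF -> emit 91 5E DF, reset; bytes_emitted=3
After char 4 ('G'=6): chars_in_quartet=1 acc=0x6 bytes_emitted=3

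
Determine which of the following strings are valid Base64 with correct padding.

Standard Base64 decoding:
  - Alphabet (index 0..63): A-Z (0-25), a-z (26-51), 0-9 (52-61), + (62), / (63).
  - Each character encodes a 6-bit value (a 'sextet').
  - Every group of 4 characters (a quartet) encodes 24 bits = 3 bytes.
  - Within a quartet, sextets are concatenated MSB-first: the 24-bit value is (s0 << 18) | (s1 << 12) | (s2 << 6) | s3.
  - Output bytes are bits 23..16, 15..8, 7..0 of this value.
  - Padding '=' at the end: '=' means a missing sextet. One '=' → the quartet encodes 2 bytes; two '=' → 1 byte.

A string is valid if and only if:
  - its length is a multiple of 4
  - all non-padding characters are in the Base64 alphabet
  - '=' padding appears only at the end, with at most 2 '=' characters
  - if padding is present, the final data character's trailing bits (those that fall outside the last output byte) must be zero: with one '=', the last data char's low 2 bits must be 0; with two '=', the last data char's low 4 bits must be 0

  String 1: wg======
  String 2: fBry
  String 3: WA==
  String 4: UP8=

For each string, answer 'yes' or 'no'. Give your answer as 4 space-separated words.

Answer: no yes yes yes

Derivation:
String 1: 'wg======' → invalid (6 pad chars (max 2))
String 2: 'fBry' → valid
String 3: 'WA==' → valid
String 4: 'UP8=' → valid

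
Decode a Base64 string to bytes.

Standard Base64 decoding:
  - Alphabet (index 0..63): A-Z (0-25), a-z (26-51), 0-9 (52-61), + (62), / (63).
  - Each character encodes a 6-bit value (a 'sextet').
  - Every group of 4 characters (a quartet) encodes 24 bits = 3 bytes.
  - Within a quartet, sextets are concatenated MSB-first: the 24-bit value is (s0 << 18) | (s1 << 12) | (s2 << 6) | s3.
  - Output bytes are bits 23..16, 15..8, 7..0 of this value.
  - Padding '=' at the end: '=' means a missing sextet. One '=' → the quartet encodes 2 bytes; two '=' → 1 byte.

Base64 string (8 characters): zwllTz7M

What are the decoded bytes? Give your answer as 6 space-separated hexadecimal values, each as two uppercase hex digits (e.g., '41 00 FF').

After char 0 ('z'=51): chars_in_quartet=1 acc=0x33 bytes_emitted=0
After char 1 ('w'=48): chars_in_quartet=2 acc=0xCF0 bytes_emitted=0
After char 2 ('l'=37): chars_in_quartet=3 acc=0x33C25 bytes_emitted=0
After char 3 ('l'=37): chars_in_quartet=4 acc=0xCF0965 -> emit CF 09 65, reset; bytes_emitted=3
After char 4 ('T'=19): chars_in_quartet=1 acc=0x13 bytes_emitted=3
After char 5 ('z'=51): chars_in_quartet=2 acc=0x4F3 bytes_emitted=3
After char 6 ('7'=59): chars_in_quartet=3 acc=0x13CFB bytes_emitted=3
After char 7 ('M'=12): chars_in_quartet=4 acc=0x4F3ECC -> emit 4F 3E CC, reset; bytes_emitted=6

Answer: CF 09 65 4F 3E CC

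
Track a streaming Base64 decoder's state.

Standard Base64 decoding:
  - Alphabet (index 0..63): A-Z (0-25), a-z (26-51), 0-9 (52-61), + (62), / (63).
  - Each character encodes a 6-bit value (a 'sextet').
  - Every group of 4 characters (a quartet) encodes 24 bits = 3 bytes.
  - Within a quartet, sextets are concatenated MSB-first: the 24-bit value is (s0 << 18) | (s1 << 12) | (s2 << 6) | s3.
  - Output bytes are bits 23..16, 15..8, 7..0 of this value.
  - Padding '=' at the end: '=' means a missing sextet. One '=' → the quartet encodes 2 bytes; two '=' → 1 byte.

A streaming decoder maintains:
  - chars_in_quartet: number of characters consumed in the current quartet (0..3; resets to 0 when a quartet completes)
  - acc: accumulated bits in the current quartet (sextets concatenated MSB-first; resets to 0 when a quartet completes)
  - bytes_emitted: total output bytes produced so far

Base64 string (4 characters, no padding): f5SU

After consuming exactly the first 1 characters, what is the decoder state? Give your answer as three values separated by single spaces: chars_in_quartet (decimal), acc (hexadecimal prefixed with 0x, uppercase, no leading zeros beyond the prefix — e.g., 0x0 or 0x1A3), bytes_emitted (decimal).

After char 0 ('f'=31): chars_in_quartet=1 acc=0x1F bytes_emitted=0

Answer: 1 0x1F 0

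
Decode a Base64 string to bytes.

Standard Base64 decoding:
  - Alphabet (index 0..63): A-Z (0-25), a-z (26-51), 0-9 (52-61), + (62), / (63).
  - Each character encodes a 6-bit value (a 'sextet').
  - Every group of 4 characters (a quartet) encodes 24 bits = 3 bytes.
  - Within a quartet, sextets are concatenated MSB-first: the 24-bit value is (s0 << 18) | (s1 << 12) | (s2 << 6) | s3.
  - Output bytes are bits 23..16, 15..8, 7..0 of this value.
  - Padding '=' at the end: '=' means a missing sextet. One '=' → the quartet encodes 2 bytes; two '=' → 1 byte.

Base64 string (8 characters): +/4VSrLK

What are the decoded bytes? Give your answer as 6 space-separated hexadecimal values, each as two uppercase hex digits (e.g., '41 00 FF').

Answer: FB FE 15 4A B2 CA

Derivation:
After char 0 ('+'=62): chars_in_quartet=1 acc=0x3E bytes_emitted=0
After char 1 ('/'=63): chars_in_quartet=2 acc=0xFBF bytes_emitted=0
After char 2 ('4'=56): chars_in_quartet=3 acc=0x3EFF8 bytes_emitted=0
After char 3 ('V'=21): chars_in_quartet=4 acc=0xFBFE15 -> emit FB FE 15, reset; bytes_emitted=3
After char 4 ('S'=18): chars_in_quartet=1 acc=0x12 bytes_emitted=3
After char 5 ('r'=43): chars_in_quartet=2 acc=0x4AB bytes_emitted=3
After char 6 ('L'=11): chars_in_quartet=3 acc=0x12ACB bytes_emitted=3
After char 7 ('K'=10): chars_in_quartet=4 acc=0x4AB2CA -> emit 4A B2 CA, reset; bytes_emitted=6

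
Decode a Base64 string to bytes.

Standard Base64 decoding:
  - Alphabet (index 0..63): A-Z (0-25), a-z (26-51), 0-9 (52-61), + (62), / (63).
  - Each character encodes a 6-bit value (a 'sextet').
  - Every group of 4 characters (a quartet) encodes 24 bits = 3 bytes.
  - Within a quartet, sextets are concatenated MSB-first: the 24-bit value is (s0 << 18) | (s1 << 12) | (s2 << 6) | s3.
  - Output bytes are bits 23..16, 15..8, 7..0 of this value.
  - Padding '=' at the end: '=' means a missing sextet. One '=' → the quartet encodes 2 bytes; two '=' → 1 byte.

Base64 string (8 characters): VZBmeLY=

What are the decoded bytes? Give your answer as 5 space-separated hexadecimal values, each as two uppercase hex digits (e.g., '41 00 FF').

Answer: 55 90 66 78 B6

Derivation:
After char 0 ('V'=21): chars_in_quartet=1 acc=0x15 bytes_emitted=0
After char 1 ('Z'=25): chars_in_quartet=2 acc=0x559 bytes_emitted=0
After char 2 ('B'=1): chars_in_quartet=3 acc=0x15641 bytes_emitted=0
After char 3 ('m'=38): chars_in_quartet=4 acc=0x559066 -> emit 55 90 66, reset; bytes_emitted=3
After char 4 ('e'=30): chars_in_quartet=1 acc=0x1E bytes_emitted=3
After char 5 ('L'=11): chars_in_quartet=2 acc=0x78B bytes_emitted=3
After char 6 ('Y'=24): chars_in_quartet=3 acc=0x1E2D8 bytes_emitted=3
Padding '=': partial quartet acc=0x1E2D8 -> emit 78 B6; bytes_emitted=5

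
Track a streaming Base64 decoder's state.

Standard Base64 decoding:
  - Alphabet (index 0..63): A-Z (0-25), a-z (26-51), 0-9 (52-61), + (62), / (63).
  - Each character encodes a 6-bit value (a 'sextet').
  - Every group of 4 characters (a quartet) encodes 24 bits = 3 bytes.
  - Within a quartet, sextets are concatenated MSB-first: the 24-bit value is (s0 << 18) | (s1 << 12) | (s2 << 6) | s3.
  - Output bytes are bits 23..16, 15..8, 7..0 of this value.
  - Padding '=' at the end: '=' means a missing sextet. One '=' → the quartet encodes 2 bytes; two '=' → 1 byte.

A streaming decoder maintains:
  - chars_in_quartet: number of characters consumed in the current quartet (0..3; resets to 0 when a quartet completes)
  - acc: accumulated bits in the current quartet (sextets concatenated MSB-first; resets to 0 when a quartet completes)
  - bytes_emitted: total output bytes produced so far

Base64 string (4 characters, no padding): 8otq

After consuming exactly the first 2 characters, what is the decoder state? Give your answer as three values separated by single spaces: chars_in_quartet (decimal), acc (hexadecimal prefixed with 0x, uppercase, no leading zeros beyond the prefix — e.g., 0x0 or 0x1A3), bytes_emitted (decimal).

Answer: 2 0xF28 0

Derivation:
After char 0 ('8'=60): chars_in_quartet=1 acc=0x3C bytes_emitted=0
After char 1 ('o'=40): chars_in_quartet=2 acc=0xF28 bytes_emitted=0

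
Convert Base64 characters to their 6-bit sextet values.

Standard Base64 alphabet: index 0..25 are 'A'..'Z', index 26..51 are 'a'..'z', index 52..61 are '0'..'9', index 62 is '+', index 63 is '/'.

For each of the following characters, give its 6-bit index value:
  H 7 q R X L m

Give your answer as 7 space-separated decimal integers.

Answer: 7 59 42 17 23 11 38

Derivation:
'H': A..Z range, ord('H') − ord('A') = 7
'7': 0..9 range, 52 + ord('7') − ord('0') = 59
'q': a..z range, 26 + ord('q') − ord('a') = 42
'R': A..Z range, ord('R') − ord('A') = 17
'X': A..Z range, ord('X') − ord('A') = 23
'L': A..Z range, ord('L') − ord('A') = 11
'm': a..z range, 26 + ord('m') − ord('a') = 38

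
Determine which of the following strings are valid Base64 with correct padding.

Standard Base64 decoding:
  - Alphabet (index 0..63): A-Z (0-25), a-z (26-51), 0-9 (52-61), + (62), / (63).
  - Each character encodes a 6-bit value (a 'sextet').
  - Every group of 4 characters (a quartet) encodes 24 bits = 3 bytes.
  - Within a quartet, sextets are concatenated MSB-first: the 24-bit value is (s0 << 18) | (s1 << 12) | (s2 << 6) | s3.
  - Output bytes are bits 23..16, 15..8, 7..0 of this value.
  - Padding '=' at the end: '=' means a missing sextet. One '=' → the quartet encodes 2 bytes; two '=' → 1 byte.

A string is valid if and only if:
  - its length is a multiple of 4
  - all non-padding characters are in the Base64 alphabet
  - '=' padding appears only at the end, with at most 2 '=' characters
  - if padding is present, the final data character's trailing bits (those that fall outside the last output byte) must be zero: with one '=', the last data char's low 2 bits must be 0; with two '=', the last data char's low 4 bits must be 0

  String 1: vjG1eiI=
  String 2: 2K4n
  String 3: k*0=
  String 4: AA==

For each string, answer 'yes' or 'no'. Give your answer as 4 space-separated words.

String 1: 'vjG1eiI=' → valid
String 2: '2K4n' → valid
String 3: 'k*0=' → invalid (bad char(s): ['*'])
String 4: 'AA==' → valid

Answer: yes yes no yes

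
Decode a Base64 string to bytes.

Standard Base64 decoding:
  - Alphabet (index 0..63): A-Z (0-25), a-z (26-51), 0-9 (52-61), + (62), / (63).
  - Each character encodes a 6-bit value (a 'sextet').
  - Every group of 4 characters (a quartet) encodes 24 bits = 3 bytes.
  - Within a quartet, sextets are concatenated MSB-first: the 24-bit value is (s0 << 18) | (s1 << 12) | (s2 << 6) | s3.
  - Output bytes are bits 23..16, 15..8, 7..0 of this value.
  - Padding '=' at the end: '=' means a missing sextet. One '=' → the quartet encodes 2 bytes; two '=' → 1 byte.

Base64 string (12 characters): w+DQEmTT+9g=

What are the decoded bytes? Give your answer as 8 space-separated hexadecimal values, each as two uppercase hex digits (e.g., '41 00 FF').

Answer: C3 E0 D0 12 64 D3 FB D8

Derivation:
After char 0 ('w'=48): chars_in_quartet=1 acc=0x30 bytes_emitted=0
After char 1 ('+'=62): chars_in_quartet=2 acc=0xC3E bytes_emitted=0
After char 2 ('D'=3): chars_in_quartet=3 acc=0x30F83 bytes_emitted=0
After char 3 ('Q'=16): chars_in_quartet=4 acc=0xC3E0D0 -> emit C3 E0 D0, reset; bytes_emitted=3
After char 4 ('E'=4): chars_in_quartet=1 acc=0x4 bytes_emitted=3
After char 5 ('m'=38): chars_in_quartet=2 acc=0x126 bytes_emitted=3
After char 6 ('T'=19): chars_in_quartet=3 acc=0x4993 bytes_emitted=3
After char 7 ('T'=19): chars_in_quartet=4 acc=0x1264D3 -> emit 12 64 D3, reset; bytes_emitted=6
After char 8 ('+'=62): chars_in_quartet=1 acc=0x3E bytes_emitted=6
After char 9 ('9'=61): chars_in_quartet=2 acc=0xFBD bytes_emitted=6
After char 10 ('g'=32): chars_in_quartet=3 acc=0x3EF60 bytes_emitted=6
Padding '=': partial quartet acc=0x3EF60 -> emit FB D8; bytes_emitted=8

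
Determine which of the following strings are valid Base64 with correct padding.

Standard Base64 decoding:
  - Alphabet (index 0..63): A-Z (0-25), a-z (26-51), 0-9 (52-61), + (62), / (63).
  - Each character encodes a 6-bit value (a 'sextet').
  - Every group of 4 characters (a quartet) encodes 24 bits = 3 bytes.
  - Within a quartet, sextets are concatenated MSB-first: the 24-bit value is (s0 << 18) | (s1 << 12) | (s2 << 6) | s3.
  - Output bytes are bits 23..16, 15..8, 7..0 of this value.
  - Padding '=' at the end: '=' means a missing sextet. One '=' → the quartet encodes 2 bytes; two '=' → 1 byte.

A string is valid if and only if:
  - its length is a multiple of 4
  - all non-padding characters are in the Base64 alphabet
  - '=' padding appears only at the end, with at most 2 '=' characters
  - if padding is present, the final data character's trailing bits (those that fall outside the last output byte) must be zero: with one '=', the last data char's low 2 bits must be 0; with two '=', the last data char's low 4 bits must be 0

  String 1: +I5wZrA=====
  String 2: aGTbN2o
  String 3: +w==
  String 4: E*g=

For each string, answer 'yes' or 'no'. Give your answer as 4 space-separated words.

String 1: '+I5wZrA=====' → invalid (5 pad chars (max 2))
String 2: 'aGTbN2o' → invalid (len=7 not mult of 4)
String 3: '+w==' → valid
String 4: 'E*g=' → invalid (bad char(s): ['*'])

Answer: no no yes no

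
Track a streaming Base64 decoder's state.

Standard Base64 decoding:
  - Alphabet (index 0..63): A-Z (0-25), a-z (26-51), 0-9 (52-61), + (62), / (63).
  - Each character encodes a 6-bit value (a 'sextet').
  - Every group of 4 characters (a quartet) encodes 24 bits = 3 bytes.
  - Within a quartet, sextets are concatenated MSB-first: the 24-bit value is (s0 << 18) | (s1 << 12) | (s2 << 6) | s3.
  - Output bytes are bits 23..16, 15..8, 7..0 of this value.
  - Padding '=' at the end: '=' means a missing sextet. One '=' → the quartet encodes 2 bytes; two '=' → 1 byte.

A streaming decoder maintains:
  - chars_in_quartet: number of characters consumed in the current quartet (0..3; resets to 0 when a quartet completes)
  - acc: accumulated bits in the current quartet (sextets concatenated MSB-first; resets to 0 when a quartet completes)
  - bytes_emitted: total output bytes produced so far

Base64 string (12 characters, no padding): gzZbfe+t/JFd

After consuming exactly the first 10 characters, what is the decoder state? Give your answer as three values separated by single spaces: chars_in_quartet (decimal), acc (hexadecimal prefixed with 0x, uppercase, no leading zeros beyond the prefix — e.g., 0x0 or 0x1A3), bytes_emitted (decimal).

Answer: 2 0xFC9 6

Derivation:
After char 0 ('g'=32): chars_in_quartet=1 acc=0x20 bytes_emitted=0
After char 1 ('z'=51): chars_in_quartet=2 acc=0x833 bytes_emitted=0
After char 2 ('Z'=25): chars_in_quartet=3 acc=0x20CD9 bytes_emitted=0
After char 3 ('b'=27): chars_in_quartet=4 acc=0x83365B -> emit 83 36 5B, reset; bytes_emitted=3
After char 4 ('f'=31): chars_in_quartet=1 acc=0x1F bytes_emitted=3
After char 5 ('e'=30): chars_in_quartet=2 acc=0x7DE bytes_emitted=3
After char 6 ('+'=62): chars_in_quartet=3 acc=0x1F7BE bytes_emitted=3
After char 7 ('t'=45): chars_in_quartet=4 acc=0x7DEFAD -> emit 7D EF AD, reset; bytes_emitted=6
After char 8 ('/'=63): chars_in_quartet=1 acc=0x3F bytes_emitted=6
After char 9 ('J'=9): chars_in_quartet=2 acc=0xFC9 bytes_emitted=6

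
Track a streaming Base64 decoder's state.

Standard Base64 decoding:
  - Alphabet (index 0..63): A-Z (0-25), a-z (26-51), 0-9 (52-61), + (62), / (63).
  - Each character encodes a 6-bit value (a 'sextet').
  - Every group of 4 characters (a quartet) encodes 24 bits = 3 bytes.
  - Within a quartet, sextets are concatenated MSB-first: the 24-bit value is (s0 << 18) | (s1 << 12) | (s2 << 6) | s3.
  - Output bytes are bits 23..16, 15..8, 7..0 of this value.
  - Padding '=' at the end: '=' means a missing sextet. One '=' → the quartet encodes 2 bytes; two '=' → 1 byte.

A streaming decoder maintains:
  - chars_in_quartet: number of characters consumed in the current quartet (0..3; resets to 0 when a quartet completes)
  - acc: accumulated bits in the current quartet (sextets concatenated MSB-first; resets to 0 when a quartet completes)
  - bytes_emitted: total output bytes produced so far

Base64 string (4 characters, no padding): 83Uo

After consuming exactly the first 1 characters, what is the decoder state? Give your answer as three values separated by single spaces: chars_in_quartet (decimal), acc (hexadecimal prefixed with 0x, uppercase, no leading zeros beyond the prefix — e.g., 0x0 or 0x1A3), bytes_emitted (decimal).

After char 0 ('8'=60): chars_in_quartet=1 acc=0x3C bytes_emitted=0

Answer: 1 0x3C 0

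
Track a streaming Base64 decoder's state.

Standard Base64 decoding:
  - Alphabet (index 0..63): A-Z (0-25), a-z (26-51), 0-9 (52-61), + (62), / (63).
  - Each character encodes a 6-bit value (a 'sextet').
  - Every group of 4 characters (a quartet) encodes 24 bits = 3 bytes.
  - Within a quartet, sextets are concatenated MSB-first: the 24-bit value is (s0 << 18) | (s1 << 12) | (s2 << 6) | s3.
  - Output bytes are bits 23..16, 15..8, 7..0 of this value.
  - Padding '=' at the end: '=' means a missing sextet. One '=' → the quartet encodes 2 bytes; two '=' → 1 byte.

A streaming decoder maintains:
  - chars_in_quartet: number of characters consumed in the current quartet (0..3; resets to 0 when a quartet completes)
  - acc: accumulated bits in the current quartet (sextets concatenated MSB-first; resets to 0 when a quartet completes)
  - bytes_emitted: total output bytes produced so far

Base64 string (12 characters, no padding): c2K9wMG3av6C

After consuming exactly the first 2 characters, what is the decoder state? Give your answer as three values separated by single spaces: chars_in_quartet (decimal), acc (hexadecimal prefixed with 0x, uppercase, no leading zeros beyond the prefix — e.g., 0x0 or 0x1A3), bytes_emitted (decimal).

Answer: 2 0x736 0

Derivation:
After char 0 ('c'=28): chars_in_quartet=1 acc=0x1C bytes_emitted=0
After char 1 ('2'=54): chars_in_quartet=2 acc=0x736 bytes_emitted=0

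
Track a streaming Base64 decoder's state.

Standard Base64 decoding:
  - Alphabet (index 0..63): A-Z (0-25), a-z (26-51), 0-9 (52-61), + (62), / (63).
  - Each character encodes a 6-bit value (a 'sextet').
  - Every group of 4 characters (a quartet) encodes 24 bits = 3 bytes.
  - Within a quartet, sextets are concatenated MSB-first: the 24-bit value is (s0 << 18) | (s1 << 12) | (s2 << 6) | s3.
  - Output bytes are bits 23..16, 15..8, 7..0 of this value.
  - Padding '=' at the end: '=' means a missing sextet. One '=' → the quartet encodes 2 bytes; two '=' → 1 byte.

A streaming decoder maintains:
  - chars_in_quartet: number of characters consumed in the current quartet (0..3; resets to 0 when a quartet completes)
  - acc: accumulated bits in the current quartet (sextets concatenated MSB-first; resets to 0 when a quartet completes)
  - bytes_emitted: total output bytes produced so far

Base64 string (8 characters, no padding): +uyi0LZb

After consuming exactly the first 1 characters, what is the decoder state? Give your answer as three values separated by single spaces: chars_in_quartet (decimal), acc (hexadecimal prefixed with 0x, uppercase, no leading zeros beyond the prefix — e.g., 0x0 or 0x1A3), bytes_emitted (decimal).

Answer: 1 0x3E 0

Derivation:
After char 0 ('+'=62): chars_in_quartet=1 acc=0x3E bytes_emitted=0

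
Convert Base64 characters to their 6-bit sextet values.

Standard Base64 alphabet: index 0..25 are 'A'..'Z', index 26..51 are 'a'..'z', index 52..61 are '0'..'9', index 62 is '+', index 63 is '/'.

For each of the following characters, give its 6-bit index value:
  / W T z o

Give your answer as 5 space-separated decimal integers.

'/': index 63
'W': A..Z range, ord('W') − ord('A') = 22
'T': A..Z range, ord('T') − ord('A') = 19
'z': a..z range, 26 + ord('z') − ord('a') = 51
'o': a..z range, 26 + ord('o') − ord('a') = 40

Answer: 63 22 19 51 40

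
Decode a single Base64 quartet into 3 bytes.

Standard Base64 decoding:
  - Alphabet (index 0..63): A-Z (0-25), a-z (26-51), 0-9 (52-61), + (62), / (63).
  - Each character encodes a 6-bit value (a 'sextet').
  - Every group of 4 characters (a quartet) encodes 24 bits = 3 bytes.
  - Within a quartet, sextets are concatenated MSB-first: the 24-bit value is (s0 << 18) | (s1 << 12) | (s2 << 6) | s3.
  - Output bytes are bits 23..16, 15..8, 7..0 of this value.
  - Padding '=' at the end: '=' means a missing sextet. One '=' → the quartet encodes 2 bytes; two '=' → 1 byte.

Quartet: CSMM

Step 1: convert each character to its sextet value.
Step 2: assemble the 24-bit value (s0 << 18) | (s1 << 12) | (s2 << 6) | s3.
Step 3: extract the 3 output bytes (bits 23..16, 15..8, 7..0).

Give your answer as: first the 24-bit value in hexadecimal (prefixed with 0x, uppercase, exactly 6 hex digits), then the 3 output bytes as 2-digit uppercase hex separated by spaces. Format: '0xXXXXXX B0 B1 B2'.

Answer: 0x09230C 09 23 0C

Derivation:
Sextets: C=2, S=18, M=12, M=12
24-bit: (2<<18) | (18<<12) | (12<<6) | 12
      = 0x080000 | 0x012000 | 0x000300 | 0x00000C
      = 0x09230C
Bytes: (v>>16)&0xFF=09, (v>>8)&0xFF=23, v&0xFF=0C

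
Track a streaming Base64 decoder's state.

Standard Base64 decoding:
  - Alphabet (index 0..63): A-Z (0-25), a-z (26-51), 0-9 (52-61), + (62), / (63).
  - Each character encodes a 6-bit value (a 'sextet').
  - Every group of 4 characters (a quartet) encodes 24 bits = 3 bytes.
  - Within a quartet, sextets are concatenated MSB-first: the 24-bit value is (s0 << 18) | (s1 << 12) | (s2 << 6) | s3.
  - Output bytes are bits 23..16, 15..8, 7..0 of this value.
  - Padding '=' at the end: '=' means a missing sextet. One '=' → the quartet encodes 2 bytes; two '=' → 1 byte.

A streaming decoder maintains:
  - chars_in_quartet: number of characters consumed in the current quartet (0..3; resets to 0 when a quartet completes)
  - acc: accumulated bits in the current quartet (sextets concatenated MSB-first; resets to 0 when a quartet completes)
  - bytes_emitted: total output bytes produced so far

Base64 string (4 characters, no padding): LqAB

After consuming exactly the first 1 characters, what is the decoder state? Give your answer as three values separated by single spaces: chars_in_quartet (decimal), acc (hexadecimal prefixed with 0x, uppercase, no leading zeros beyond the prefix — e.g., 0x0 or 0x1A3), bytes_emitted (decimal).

Answer: 1 0xB 0

Derivation:
After char 0 ('L'=11): chars_in_quartet=1 acc=0xB bytes_emitted=0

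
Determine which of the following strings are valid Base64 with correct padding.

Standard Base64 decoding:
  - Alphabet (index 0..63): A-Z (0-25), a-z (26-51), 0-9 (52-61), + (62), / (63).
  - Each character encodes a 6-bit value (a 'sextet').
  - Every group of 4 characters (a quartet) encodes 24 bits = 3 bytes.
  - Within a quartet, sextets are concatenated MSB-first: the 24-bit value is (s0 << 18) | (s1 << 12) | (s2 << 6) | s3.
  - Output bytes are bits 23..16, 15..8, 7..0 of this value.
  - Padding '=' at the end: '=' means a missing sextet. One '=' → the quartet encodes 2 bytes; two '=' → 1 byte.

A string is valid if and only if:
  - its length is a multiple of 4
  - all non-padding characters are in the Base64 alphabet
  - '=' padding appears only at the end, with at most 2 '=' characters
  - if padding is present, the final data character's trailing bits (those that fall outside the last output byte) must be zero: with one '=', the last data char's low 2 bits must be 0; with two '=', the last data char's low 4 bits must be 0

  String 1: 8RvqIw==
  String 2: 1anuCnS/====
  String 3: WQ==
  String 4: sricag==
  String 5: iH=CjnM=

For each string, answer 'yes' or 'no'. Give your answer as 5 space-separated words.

String 1: '8RvqIw==' → valid
String 2: '1anuCnS/====' → invalid (4 pad chars (max 2))
String 3: 'WQ==' → valid
String 4: 'sricag==' → valid
String 5: 'iH=CjnM=' → invalid (bad char(s): ['=']; '=' in middle)

Answer: yes no yes yes no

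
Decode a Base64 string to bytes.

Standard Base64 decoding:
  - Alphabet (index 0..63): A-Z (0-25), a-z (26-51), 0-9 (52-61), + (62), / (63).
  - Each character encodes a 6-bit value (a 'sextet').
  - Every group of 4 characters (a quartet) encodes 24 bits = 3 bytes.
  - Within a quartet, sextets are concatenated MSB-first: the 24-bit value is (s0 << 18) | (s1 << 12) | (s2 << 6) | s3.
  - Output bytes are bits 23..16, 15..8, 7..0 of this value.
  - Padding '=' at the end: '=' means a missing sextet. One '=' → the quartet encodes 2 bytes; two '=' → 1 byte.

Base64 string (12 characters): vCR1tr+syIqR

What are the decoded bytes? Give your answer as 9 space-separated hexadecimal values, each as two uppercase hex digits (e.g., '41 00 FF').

Answer: BC 24 75 B6 BF AC C8 8A 91

Derivation:
After char 0 ('v'=47): chars_in_quartet=1 acc=0x2F bytes_emitted=0
After char 1 ('C'=2): chars_in_quartet=2 acc=0xBC2 bytes_emitted=0
After char 2 ('R'=17): chars_in_quartet=3 acc=0x2F091 bytes_emitted=0
After char 3 ('1'=53): chars_in_quartet=4 acc=0xBC2475 -> emit BC 24 75, reset; bytes_emitted=3
After char 4 ('t'=45): chars_in_quartet=1 acc=0x2D bytes_emitted=3
After char 5 ('r'=43): chars_in_quartet=2 acc=0xB6B bytes_emitted=3
After char 6 ('+'=62): chars_in_quartet=3 acc=0x2DAFE bytes_emitted=3
After char 7 ('s'=44): chars_in_quartet=4 acc=0xB6BFAC -> emit B6 BF AC, reset; bytes_emitted=6
After char 8 ('y'=50): chars_in_quartet=1 acc=0x32 bytes_emitted=6
After char 9 ('I'=8): chars_in_quartet=2 acc=0xC88 bytes_emitted=6
After char 10 ('q'=42): chars_in_quartet=3 acc=0x3222A bytes_emitted=6
After char 11 ('R'=17): chars_in_quartet=4 acc=0xC88A91 -> emit C8 8A 91, reset; bytes_emitted=9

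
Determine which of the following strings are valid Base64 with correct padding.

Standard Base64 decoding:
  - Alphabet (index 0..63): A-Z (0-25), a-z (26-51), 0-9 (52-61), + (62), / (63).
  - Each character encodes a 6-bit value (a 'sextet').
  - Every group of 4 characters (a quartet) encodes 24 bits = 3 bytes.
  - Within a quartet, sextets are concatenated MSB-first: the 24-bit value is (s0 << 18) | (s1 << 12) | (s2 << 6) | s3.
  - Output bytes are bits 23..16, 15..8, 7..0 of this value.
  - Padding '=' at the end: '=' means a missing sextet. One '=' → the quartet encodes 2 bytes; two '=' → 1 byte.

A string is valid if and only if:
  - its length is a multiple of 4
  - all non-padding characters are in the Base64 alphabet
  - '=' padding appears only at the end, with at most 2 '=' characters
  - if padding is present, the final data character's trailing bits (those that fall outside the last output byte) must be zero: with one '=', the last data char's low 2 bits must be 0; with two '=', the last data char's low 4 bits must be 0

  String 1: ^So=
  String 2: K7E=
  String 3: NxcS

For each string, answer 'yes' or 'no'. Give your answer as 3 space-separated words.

String 1: '^So=' → invalid (bad char(s): ['^'])
String 2: 'K7E=' → valid
String 3: 'NxcS' → valid

Answer: no yes yes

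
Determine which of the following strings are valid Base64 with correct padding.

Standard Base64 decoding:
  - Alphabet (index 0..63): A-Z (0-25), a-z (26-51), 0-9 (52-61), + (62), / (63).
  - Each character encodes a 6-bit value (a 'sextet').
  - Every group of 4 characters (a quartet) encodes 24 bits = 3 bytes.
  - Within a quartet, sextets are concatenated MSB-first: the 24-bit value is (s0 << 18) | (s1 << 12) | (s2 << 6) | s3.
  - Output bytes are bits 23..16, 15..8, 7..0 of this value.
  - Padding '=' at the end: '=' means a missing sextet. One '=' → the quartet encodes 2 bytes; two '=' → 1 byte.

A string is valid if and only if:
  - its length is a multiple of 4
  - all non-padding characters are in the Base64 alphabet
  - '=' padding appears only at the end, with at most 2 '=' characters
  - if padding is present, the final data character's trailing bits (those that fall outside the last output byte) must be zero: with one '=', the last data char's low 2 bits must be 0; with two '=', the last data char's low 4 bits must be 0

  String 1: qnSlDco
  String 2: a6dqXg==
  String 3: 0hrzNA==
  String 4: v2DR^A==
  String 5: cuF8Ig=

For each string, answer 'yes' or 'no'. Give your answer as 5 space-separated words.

String 1: 'qnSlDco' → invalid (len=7 not mult of 4)
String 2: 'a6dqXg==' → valid
String 3: '0hrzNA==' → valid
String 4: 'v2DR^A==' → invalid (bad char(s): ['^'])
String 5: 'cuF8Ig=' → invalid (len=7 not mult of 4)

Answer: no yes yes no no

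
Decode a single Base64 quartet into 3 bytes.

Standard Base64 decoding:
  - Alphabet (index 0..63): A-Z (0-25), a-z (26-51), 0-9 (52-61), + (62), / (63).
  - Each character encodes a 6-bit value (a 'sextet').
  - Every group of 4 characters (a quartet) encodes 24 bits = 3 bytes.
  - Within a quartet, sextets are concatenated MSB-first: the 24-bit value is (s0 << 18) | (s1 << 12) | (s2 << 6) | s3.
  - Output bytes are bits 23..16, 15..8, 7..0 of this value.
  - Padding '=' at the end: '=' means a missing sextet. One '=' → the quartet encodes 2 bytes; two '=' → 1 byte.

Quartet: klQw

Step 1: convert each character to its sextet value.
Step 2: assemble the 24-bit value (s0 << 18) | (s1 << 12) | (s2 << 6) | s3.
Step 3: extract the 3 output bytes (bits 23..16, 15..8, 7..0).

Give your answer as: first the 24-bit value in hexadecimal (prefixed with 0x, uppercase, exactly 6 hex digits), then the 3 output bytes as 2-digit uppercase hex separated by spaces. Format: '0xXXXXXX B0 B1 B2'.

Answer: 0x925430 92 54 30

Derivation:
Sextets: k=36, l=37, Q=16, w=48
24-bit: (36<<18) | (37<<12) | (16<<6) | 48
      = 0x900000 | 0x025000 | 0x000400 | 0x000030
      = 0x925430
Bytes: (v>>16)&0xFF=92, (v>>8)&0xFF=54, v&0xFF=30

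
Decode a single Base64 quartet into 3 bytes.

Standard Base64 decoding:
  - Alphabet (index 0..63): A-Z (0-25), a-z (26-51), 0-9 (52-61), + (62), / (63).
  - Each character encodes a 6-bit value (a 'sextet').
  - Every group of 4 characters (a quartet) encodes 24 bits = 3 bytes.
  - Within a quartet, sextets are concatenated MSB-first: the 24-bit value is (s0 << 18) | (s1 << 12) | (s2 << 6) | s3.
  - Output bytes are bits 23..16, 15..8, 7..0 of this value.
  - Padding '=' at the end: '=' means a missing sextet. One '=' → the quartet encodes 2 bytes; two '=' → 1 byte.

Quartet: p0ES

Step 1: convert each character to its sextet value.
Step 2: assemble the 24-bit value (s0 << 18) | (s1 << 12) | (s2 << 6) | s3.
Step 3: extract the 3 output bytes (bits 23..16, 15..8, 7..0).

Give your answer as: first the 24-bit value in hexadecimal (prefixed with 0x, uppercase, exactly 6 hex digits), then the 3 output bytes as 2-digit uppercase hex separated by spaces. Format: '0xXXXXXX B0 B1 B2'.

Sextets: p=41, 0=52, E=4, S=18
24-bit: (41<<18) | (52<<12) | (4<<6) | 18
      = 0xA40000 | 0x034000 | 0x000100 | 0x000012
      = 0xA74112
Bytes: (v>>16)&0xFF=A7, (v>>8)&0xFF=41, v&0xFF=12

Answer: 0xA74112 A7 41 12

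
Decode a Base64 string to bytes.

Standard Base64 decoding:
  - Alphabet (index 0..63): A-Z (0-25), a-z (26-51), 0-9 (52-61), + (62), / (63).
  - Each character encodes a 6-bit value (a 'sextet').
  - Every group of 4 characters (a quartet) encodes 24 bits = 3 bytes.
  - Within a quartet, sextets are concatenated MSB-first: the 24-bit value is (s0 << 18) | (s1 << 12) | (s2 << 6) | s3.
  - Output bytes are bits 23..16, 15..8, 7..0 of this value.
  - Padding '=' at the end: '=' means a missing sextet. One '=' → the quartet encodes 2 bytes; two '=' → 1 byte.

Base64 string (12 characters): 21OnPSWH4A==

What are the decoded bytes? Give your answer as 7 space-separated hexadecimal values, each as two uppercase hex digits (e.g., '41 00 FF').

Answer: DB 53 A7 3D 25 87 E0

Derivation:
After char 0 ('2'=54): chars_in_quartet=1 acc=0x36 bytes_emitted=0
After char 1 ('1'=53): chars_in_quartet=2 acc=0xDB5 bytes_emitted=0
After char 2 ('O'=14): chars_in_quartet=3 acc=0x36D4E bytes_emitted=0
After char 3 ('n'=39): chars_in_quartet=4 acc=0xDB53A7 -> emit DB 53 A7, reset; bytes_emitted=3
After char 4 ('P'=15): chars_in_quartet=1 acc=0xF bytes_emitted=3
After char 5 ('S'=18): chars_in_quartet=2 acc=0x3D2 bytes_emitted=3
After char 6 ('W'=22): chars_in_quartet=3 acc=0xF496 bytes_emitted=3
After char 7 ('H'=7): chars_in_quartet=4 acc=0x3D2587 -> emit 3D 25 87, reset; bytes_emitted=6
After char 8 ('4'=56): chars_in_quartet=1 acc=0x38 bytes_emitted=6
After char 9 ('A'=0): chars_in_quartet=2 acc=0xE00 bytes_emitted=6
Padding '==': partial quartet acc=0xE00 -> emit E0; bytes_emitted=7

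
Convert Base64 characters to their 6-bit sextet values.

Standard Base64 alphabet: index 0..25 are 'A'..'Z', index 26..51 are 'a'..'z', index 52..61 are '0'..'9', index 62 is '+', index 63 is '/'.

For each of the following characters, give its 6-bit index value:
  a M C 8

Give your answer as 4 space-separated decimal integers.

'a': a..z range, 26 + ord('a') − ord('a') = 26
'M': A..Z range, ord('M') − ord('A') = 12
'C': A..Z range, ord('C') − ord('A') = 2
'8': 0..9 range, 52 + ord('8') − ord('0') = 60

Answer: 26 12 2 60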